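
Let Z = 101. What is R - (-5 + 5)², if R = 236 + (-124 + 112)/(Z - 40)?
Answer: 14384/61 ≈ 235.80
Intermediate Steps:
R = 14384/61 (R = 236 + (-124 + 112)/(101 - 40) = 236 - 12/61 = 14384/61 ≈ 235.80)
R - (-5 + 5)² = 14384/61 - (-5 + 5)² = 14384/61 - 1*0² = 14384/61 - 1*0 = 14384/61 + 0 = 14384/61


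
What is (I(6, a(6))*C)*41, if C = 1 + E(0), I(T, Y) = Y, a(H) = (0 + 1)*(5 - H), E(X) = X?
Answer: -41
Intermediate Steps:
a(H) = 5 - H (a(H) = 1*(5 - H) = 5 - H)
C = 1 (C = 1 + 0 = 1)
(I(6, a(6))*C)*41 = ((5 - 1*6)*1)*41 = ((5 - 6)*1)*41 = -1*1*41 = -1*41 = -41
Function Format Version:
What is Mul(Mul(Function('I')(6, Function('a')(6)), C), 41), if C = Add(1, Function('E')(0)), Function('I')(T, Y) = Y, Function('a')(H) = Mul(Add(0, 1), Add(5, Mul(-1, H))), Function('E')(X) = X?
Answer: -41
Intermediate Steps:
Function('a')(H) = Add(5, Mul(-1, H)) (Function('a')(H) = Mul(1, Add(5, Mul(-1, H))) = Add(5, Mul(-1, H)))
C = 1 (C = Add(1, 0) = 1)
Mul(Mul(Function('I')(6, Function('a')(6)), C), 41) = Mul(Mul(Add(5, Mul(-1, 6)), 1), 41) = Mul(Mul(Add(5, -6), 1), 41) = Mul(Mul(-1, 1), 41) = Mul(-1, 41) = -41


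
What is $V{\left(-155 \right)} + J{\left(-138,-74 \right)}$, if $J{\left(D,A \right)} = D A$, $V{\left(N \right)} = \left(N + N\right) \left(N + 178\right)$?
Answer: $3082$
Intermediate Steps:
$V{\left(N \right)} = 2 N \left(178 + N\right)$
$J{\left(D,A \right)} = A D$
$V{\left(-155 \right)} + J{\left(-138,-74 \right)} = 2 \left(-155\right) \left(178 - 155\right) - -10212 = 2 \left(-155\right) 23 + 10212 = -7130 + 10212 = 3082$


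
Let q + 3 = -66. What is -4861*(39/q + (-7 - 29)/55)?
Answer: 7500523/1265 ≈ 5929.3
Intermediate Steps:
q = -69 (q = -3 - 66 = -69)
-4861*(39/q + (-7 - 29)/55) = -4861*(39/(-69) + (-7 - 29)/55) = -4861*(39*(-1/69) - 36*1/55) = -4861*(-13/23 - 36/55) = -4861*(-1543/1265) = 7500523/1265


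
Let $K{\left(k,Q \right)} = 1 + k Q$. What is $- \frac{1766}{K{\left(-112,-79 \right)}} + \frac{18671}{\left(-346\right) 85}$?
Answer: $- \frac{217157739}{260249090} \approx -0.83442$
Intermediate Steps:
$K{\left(k,Q \right)} = 1 + Q k$
$- \frac{1766}{K{\left(-112,-79 \right)}} + \frac{18671}{\left(-346\right) 85} = - \frac{1766}{1 - -8848} + \frac{18671}{\left(-346\right) 85} = - \frac{1766}{1 + 8848} + \frac{18671}{-29410} = - \frac{1766}{8849} + 18671 \left(- \frac{1}{29410}\right) = \left(-1766\right) \frac{1}{8849} - \frac{18671}{29410} = - \frac{1766}{8849} - \frac{18671}{29410} = - \frac{217157739}{260249090}$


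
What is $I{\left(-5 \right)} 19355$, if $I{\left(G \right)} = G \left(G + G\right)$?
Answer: $967750$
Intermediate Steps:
$I{\left(G \right)} = 2 G^{2}$ ($I{\left(G \right)} = G 2 G = 2 G^{2}$)
$I{\left(-5 \right)} 19355 = 2 \left(-5\right)^{2} \cdot 19355 = 2 \cdot 25 \cdot 19355 = 50 \cdot 19355 = 967750$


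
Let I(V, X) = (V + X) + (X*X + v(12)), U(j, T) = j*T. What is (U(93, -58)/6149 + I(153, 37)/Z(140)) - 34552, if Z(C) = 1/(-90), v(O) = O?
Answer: -1081872752/6149 ≈ -1.7594e+5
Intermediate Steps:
U(j, T) = T*j
Z(C) = -1/90
I(V, X) = 12 + V + X + X² (I(V, X) = (V + X) + (X*X + 12) = (V + X) + (X² + 12) = (V + X) + (12 + X²) = 12 + V + X + X²)
(U(93, -58)/6149 + I(153, 37)/Z(140)) - 34552 = (-58*93/6149 + (12 + 153 + 37 + 37²)/(-1/90)) - 34552 = (-5394*1/6149 + (12 + 153 + 37 + 1369)*(-90)) - 34552 = (-5394/6149 + 1571*(-90)) - 34552 = (-5394/6149 - 141390) - 34552 = -869412504/6149 - 34552 = -1081872752/6149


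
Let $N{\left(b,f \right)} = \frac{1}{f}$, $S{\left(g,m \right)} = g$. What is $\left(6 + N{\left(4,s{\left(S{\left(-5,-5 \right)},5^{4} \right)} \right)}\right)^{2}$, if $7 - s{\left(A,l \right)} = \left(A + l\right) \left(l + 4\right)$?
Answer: $\frac{5474837186569}{152078940729} \approx 36.0$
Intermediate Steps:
$s{\left(A,l \right)} = 7 - \left(4 + l\right) \left(A + l\right)$ ($s{\left(A,l \right)} = 7 - \left(A + l\right) \left(l + 4\right) = 7 - \left(A + l\right) \left(4 + l\right) = 7 - \left(4 + l\right) \left(A + l\right)$)
$\left(6 + N{\left(4,s{\left(S{\left(-5,-5 \right)},5^{4} \right)} \right)}\right)^{2} = \left(6 + \frac{1}{7 - \left(5^{4}\right)^{2} - -20 - 4 \cdot 5^{4} - - 5 \cdot 5^{4}}\right)^{2} = \left(6 + \frac{1}{7 - 625^{2} + 20 - 2500 - \left(-5\right) 625}\right)^{2} = \left(6 + \frac{1}{7 - 390625 + 20 - 2500 + 3125}\right)^{2} = \left(6 + \frac{1}{-389973}\right)^{2} = \left(6 - \frac{1}{389973}\right)^{2} = \left(\frac{2339837}{389973}\right)^{2} = \frac{5474837186569}{152078940729}$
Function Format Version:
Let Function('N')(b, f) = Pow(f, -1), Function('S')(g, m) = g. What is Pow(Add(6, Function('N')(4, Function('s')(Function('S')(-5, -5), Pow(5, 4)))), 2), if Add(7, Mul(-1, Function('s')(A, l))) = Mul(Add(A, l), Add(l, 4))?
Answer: Rational(5474837186569, 152078940729) ≈ 36.000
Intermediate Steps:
Function('s')(A, l) = Add(7, Mul(-1, Add(4, l), Add(A, l))) (Function('s')(A, l) = Add(7, Mul(-1, Mul(Add(A, l), Add(l, 4)))) = Add(7, Mul(-1, Mul(Add(A, l), Add(4, l)))) = Add(7, Mul(-1, Mul(Add(4, l), Add(A, l)))) = Add(7, Mul(-1, Add(4, l), Add(A, l))))
Pow(Add(6, Function('N')(4, Function('s')(Function('S')(-5, -5), Pow(5, 4)))), 2) = Pow(Add(6, Pow(Add(7, Mul(-1, Pow(Pow(5, 4), 2)), Mul(-4, -5), Mul(-4, Pow(5, 4)), Mul(-1, -5, Pow(5, 4))), -1)), 2) = Pow(Add(6, Pow(Add(7, Mul(-1, Pow(625, 2)), 20, Mul(-4, 625), Mul(-1, -5, 625)), -1)), 2) = Pow(Add(6, Pow(Add(7, Mul(-1, 390625), 20, -2500, 3125), -1)), 2) = Pow(Add(6, Pow(Add(7, -390625, 20, -2500, 3125), -1)), 2) = Pow(Add(6, Pow(-389973, -1)), 2) = Pow(Add(6, Rational(-1, 389973)), 2) = Pow(Rational(2339837, 389973), 2) = Rational(5474837186569, 152078940729)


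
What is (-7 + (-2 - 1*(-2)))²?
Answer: 49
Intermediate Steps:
(-7 + (-2 - 1*(-2)))² = (-7 + (-2 + 2))² = (-7 + 0)² = (-7)² = 49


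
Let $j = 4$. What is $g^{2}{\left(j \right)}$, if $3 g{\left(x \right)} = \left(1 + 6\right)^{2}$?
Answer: $\frac{2401}{9} \approx 266.78$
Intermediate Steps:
$g{\left(x \right)} = \frac{49}{3}$ ($g{\left(x \right)} = \frac{\left(1 + 6\right)^{2}}{3} = \frac{7^{2}}{3} = \frac{1}{3} \cdot 49 = \frac{49}{3}$)
$g^{2}{\left(j \right)} = \left(\frac{49}{3}\right)^{2} = \frac{2401}{9}$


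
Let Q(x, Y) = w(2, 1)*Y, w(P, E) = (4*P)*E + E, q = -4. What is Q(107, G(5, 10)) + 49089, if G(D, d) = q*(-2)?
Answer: 49161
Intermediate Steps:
w(P, E) = E + 4*E*P (w(P, E) = 4*E*P + E = E + 4*E*P)
G(D, d) = 8 (G(D, d) = -4*(-2) = 8)
Q(x, Y) = 9*Y (Q(x, Y) = (1*(1 + 4*2))*Y = (1*(1 + 8))*Y = (1*9)*Y = 9*Y)
Q(107, G(5, 10)) + 49089 = 9*8 + 49089 = 72 + 49089 = 49161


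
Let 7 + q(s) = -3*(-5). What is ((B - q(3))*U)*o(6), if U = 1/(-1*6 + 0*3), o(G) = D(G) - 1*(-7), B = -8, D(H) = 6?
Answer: 104/3 ≈ 34.667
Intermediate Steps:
q(s) = 8 (q(s) = -7 - 3*(-5) = -7 + 15 = 8)
o(G) = 13 (o(G) = 6 - 1*(-7) = 6 + 7 = 13)
U = -1/6 (U = 1/(-6 + 0) = 1/(-6) = -1/6 ≈ -0.16667)
((B - q(3))*U)*o(6) = ((-8 - 1*8)*(-1/6))*13 = ((-8 - 8)*(-1/6))*13 = -16*(-1/6)*13 = (8/3)*13 = 104/3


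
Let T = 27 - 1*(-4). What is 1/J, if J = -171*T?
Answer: -1/5301 ≈ -0.00018864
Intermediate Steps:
T = 31 (T = 27 + 4 = 31)
J = -5301 (J = -171*31 = -5301)
1/J = 1/(-5301) = -1/5301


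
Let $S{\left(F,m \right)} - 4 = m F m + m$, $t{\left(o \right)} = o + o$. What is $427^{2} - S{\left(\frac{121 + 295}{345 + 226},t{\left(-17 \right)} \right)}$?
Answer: $\frac{103646093}{571} \approx 1.8152 \cdot 10^{5}$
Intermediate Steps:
$t{\left(o \right)} = 2 o$
$S{\left(F,m \right)} = 4 + m + F m^{2}$ ($S{\left(F,m \right)} = 4 + \left(m F m + m\right) = 4 + \left(F m m + m\right) = 4 + \left(F m^{2} + m\right) = 4 + \left(m + F m^{2}\right) = 4 + m + F m^{2}$)
$427^{2} - S{\left(\frac{121 + 295}{345 + 226},t{\left(-17 \right)} \right)} = 427^{2} - \left(4 + 2 \left(-17\right) + \frac{121 + 295}{345 + 226} \left(2 \left(-17\right)\right)^{2}\right) = 182329 - \left(4 - 34 + \frac{416}{571} \left(-34\right)^{2}\right) = 182329 - \left(4 - 34 + 416 \cdot \frac{1}{571} \cdot 1156\right) = 182329 - \left(4 - 34 + \frac{416}{571} \cdot 1156\right) = 182329 - \left(4 - 34 + \frac{480896}{571}\right) = 182329 - \frac{463766}{571} = \frac{103646093}{571}$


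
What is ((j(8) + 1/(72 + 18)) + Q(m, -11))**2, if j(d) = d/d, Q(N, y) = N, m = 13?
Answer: 1590121/8100 ≈ 196.31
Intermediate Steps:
j(d) = 1
((j(8) + 1/(72 + 18)) + Q(m, -11))**2 = ((1 + 1/(72 + 18)) + 13)**2 = ((1 + 1/90) + 13)**2 = (91/90 + 13)**2 = (1261/90)**2 = 1590121/8100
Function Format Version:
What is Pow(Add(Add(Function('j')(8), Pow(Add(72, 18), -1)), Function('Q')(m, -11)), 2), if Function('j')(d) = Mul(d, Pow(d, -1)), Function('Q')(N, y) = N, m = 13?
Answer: Rational(1590121, 8100) ≈ 196.31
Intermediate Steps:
Function('j')(d) = 1
Pow(Add(Add(Function('j')(8), Pow(Add(72, 18), -1)), Function('Q')(m, -11)), 2) = Pow(Add(Add(1, Pow(Add(72, 18), -1)), 13), 2) = Pow(Add(Add(1, Pow(90, -1)), 13), 2) = Pow(Add(Add(1, Rational(1, 90)), 13), 2) = Pow(Add(Rational(91, 90), 13), 2) = Pow(Rational(1261, 90), 2) = Rational(1590121, 8100)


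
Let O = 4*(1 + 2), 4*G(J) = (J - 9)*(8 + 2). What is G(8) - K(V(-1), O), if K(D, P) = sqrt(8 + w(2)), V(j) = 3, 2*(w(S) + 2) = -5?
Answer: -5/2 - sqrt(14)/2 ≈ -4.3708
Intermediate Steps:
G(J) = -45/2 + 5*J/2 (G(J) = ((J - 9)*(8 + 2))/4 = ((-9 + J)*10)/4 = (-90 + 10*J)/4 = -45/2 + 5*J/2)
w(S) = -9/2 (w(S) = -2 + (1/2)*(-5) = -2 - 5/2 = -9/2)
O = 12 (O = 4*3 = 12)
K(D, P) = sqrt(14)/2 (K(D, P) = sqrt(8 - 9/2) = sqrt(7/2) = sqrt(14)/2)
G(8) - K(V(-1), O) = (-45/2 + (5/2)*8) - sqrt(14)/2 = (-45/2 + 20) - sqrt(14)/2 = -5/2 - sqrt(14)/2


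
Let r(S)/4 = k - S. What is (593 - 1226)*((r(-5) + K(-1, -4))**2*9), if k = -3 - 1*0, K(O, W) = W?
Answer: -91152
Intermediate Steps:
k = -3 (k = -3 + 0 = -3)
r(S) = -12 - 4*S (r(S) = 4*(-3 - S) = -12 - 4*S)
(593 - 1226)*((r(-5) + K(-1, -4))**2*9) = (593 - 1226)*(((-12 - 4*(-5)) - 4)**2*9) = -633*((-12 + 20) - 4)**2*9 = -633*(8 - 4)**2*9 = -633*4**2*9 = -10128*9 = -633*144 = -91152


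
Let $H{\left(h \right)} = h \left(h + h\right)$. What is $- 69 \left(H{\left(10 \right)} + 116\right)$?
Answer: $-21804$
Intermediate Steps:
$H{\left(h \right)} = 2 h^{2}$ ($H{\left(h \right)} = h 2 h = 2 h^{2}$)
$- 69 \left(H{\left(10 \right)} + 116\right) = - 69 \left(2 \cdot 10^{2} + 116\right) = - 69 \left(2 \cdot 100 + 116\right) = - 69 \left(200 + 116\right) = \left(-69\right) 316 = -21804$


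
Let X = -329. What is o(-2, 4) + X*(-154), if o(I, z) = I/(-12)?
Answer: 303997/6 ≈ 50666.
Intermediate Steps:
o(I, z) = -I/12 (o(I, z) = I*(-1/12) = -I/12)
o(-2, 4) + X*(-154) = -1/12*(-2) - 329*(-154) = ⅙ + 50666 = 303997/6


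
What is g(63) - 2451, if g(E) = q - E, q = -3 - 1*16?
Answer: -2533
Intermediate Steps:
q = -19 (q = -3 - 16 = -19)
g(E) = -19 - E
g(63) - 2451 = (-19 - 1*63) - 2451 = (-19 - 63) - 2451 = -82 - 2451 = -2533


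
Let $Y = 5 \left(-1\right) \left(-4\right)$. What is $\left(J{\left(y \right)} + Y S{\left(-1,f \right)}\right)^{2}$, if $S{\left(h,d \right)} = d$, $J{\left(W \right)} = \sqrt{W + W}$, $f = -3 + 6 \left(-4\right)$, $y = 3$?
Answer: $\left(540 - \sqrt{6}\right)^{2} \approx 2.8896 \cdot 10^{5}$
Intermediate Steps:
$Y = 20$ ($Y = \left(-5\right) \left(-4\right) = 20$)
$f = -27$ ($f = -3 - 24 = -27$)
$J{\left(W \right)} = \sqrt{2} \sqrt{W}$ ($J{\left(W \right)} = \sqrt{2 W} = \sqrt{2} \sqrt{W}$)
$\left(J{\left(y \right)} + Y S{\left(-1,f \right)}\right)^{2} = \left(\sqrt{2} \sqrt{3} + 20 \left(-27\right)\right)^{2} = \left(\sqrt{6} - 540\right)^{2} = \left(-540 + \sqrt{6}\right)^{2}$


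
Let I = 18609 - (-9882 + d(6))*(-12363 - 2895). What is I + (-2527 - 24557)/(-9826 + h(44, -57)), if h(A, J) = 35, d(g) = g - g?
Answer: -1476100404993/9791 ≈ -1.5076e+8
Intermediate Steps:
d(g) = 0
I = -150760947 (I = 18609 - (-9882 + 0)*(-12363 - 2895) = 18609 - (-9882)*(-15258) = 18609 - 1*150779556 = 18609 - 150779556 = -150760947)
I + (-2527 - 24557)/(-9826 + h(44, -57)) = -150760947 + (-2527 - 24557)/(-9826 + 35) = -150760947 - 27084/(-9791) = -150760947 - 27084*(-1/9791) = -150760947 + 27084/9791 = -1476100404993/9791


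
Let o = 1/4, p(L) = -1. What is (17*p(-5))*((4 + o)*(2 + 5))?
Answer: -2023/4 ≈ -505.75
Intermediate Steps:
o = ¼ ≈ 0.25000
(17*p(-5))*((4 + o)*(2 + 5)) = (17*(-1))*((4 + ¼)*(2 + 5)) = -289*7/4 = -17*119/4 = -2023/4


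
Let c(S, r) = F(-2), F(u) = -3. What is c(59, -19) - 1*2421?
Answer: -2424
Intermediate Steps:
c(S, r) = -3
c(59, -19) - 1*2421 = -3 - 1*2421 = -3 - 2421 = -2424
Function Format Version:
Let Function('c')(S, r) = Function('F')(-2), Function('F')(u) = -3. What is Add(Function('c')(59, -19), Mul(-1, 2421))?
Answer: -2424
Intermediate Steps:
Function('c')(S, r) = -3
Add(Function('c')(59, -19), Mul(-1, 2421)) = Add(-3, Mul(-1, 2421)) = Add(-3, -2421) = -2424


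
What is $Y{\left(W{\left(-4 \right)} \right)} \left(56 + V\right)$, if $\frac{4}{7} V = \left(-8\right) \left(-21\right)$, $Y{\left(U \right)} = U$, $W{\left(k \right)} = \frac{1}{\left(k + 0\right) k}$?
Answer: $\frac{175}{8} \approx 21.875$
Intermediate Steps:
$W{\left(k \right)} = \frac{1}{k^{2}}$ ($W{\left(k \right)} = \frac{1}{k k} = \frac{1}{k^{2}}$)
$V = 294$ ($V = \frac{7 \left(\left(-8\right) \left(-21\right)\right)}{4} = \frac{7}{4} \cdot 168 = 294$)
$Y{\left(W{\left(-4 \right)} \right)} \left(56 + V\right) = \frac{56 + 294}{16} = \frac{1}{16} \cdot 350 = \frac{175}{8}$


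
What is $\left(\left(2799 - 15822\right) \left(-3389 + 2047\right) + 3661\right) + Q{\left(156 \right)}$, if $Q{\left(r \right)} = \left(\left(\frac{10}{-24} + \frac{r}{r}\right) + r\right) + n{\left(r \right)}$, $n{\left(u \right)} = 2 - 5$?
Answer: $\frac{209768167}{12} \approx 1.7481 \cdot 10^{7}$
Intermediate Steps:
$n{\left(u \right)} = -3$
$Q{\left(r \right)} = - \frac{29}{12} + r$ ($Q{\left(r \right)} = \left(\left(\frac{10}{-24} + \frac{r}{r}\right) + r\right) - 3 = \left(\left(10 \left(- \frac{1}{24}\right) + 1\right) + r\right) - 3 = \left(\left(- \frac{5}{12} + 1\right) + r\right) - 3 = \left(\frac{7}{12} + r\right) - 3 = - \frac{29}{12} + r$)
$\left(\left(2799 - 15822\right) \left(-3389 + 2047\right) + 3661\right) + Q{\left(156 \right)} = \left(\left(2799 - 15822\right) \left(-3389 + 2047\right) + 3661\right) + \left(- \frac{29}{12} + 156\right) = \left(\left(-13023\right) \left(-1342\right) + 3661\right) + \frac{1843}{12} = \left(17476866 + 3661\right) + \frac{1843}{12} = 17480527 + \frac{1843}{12} = \frac{209768167}{12}$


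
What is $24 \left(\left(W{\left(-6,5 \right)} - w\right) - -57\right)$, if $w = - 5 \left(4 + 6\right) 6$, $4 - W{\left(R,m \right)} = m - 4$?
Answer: $8640$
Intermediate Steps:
$W{\left(R,m \right)} = 8 - m$ ($W{\left(R,m \right)} = 4 - \left(m - 4\right) = 4 - \left(-4 + m\right) = 8 - m$)
$w = -300$ ($w = \left(-5\right) 10 \cdot 6 = \left(-50\right) 6 = -300$)
$24 \left(\left(W{\left(-6,5 \right)} - w\right) - -57\right) = 24 \left(\left(\left(8 - 5\right) - -300\right) - -57\right) = 24 \left(\left(\left(8 - 5\right) + 300\right) + 57\right) = 24 \left(\left(3 + 300\right) + 57\right) = 24 \left(303 + 57\right) = 24 \cdot 360 = 8640$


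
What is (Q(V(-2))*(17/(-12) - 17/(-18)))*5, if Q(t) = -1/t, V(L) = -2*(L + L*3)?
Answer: 85/576 ≈ 0.14757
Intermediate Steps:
V(L) = -8*L (V(L) = -2*(L + 3*L) = -8*L)
(Q(V(-2))*(17/(-12) - 17/(-18)))*5 = ((-1/((-8*(-2))))*(17/(-12) - 17/(-18)))*5 = ((-1/16)*(17*(-1/12) - 17*(-1/18)))*5 = ((-1*1/16)*(-17/12 + 17/18))*5 = -1/16*(-17/36)*5 = (17/576)*5 = 85/576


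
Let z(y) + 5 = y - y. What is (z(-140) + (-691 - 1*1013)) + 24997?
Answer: 23288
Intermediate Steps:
z(y) = -5 (z(y) = -5 + (y - y) = -5 + 0 = -5)
(z(-140) + (-691 - 1*1013)) + 24997 = (-5 + (-691 - 1*1013)) + 24997 = (-5 + (-691 - 1013)) + 24997 = (-5 - 1704) + 24997 = -1709 + 24997 = 23288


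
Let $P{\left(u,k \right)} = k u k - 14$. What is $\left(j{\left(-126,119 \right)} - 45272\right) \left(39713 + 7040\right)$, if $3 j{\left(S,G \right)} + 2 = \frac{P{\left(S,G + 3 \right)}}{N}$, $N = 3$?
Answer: $- \frac{106730179556}{9} \approx -1.1859 \cdot 10^{10}$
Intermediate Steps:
$P{\left(u,k \right)} = -14 + u k^{2}$ ($P{\left(u,k \right)} = u k^{2} - 14 = -14 + u k^{2}$)
$j{\left(S,G \right)} = - \frac{20}{9} + \frac{S \left(3 + G\right)^{2}}{9}$ ($j{\left(S,G \right)} = - \frac{2}{3} + \frac{\left(-14 + S \left(G + 3\right)^{2}\right) \frac{1}{3}}{3} = - \frac{2}{3} + \frac{\left(-14 + S \left(3 + G\right)^{2}\right) \frac{1}{3}}{3} = - \frac{2}{3} + \frac{- \frac{14}{3} + \frac{S \left(3 + G\right)^{2}}{3}}{3} = - \frac{2}{3} + \left(- \frac{14}{9} + \frac{S \left(3 + G\right)^{2}}{9}\right) = - \frac{20}{9} + \frac{S \left(3 + G\right)^{2}}{9}$)
$\left(j{\left(-126,119 \right)} - 45272\right) \left(39713 + 7040\right) = \left(\left(- \frac{20}{9} + \frac{1}{9} \left(-126\right) \left(3 + 119\right)^{2}\right) - 45272\right) \left(39713 + 7040\right) = \left(\left(- \frac{20}{9} + \frac{1}{9} \left(-126\right) 122^{2}\right) - 45272\right) 46753 = \left(\left(- \frac{20}{9} + \frac{1}{9} \left(-126\right) 14884\right) - 45272\right) 46753 = \left(\left(- \frac{20}{9} - 208376\right) - 45272\right) 46753 = \left(- \frac{1875404}{9} - 45272\right) 46753 = \left(- \frac{2282852}{9}\right) 46753 = - \frac{106730179556}{9}$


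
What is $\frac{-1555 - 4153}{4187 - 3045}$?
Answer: $- \frac{2854}{571} \approx -4.9982$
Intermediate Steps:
$\frac{-1555 - 4153}{4187 - 3045} = - \frac{5708}{1142} = \left(-5708\right) \frac{1}{1142} = - \frac{2854}{571}$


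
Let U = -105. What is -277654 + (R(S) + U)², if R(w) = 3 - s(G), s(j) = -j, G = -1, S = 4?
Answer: -267045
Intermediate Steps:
R(w) = 2 (R(w) = 3 - (-1)*(-1) = 3 - 1*1 = 3 - 1 = 2)
-277654 + (R(S) + U)² = -277654 + (2 - 105)² = -277654 + (-103)² = -277654 + 10609 = -267045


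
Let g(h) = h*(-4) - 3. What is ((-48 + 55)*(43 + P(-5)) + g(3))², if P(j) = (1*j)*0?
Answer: 81796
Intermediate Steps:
P(j) = 0 (P(j) = j*0 = 0)
g(h) = -3 - 4*h (g(h) = -4*h - 3 = -3 - 4*h)
((-48 + 55)*(43 + P(-5)) + g(3))² = ((-48 + 55)*(43 + 0) + (-3 - 4*3))² = (7*43 + (-3 - 12))² = (301 - 15)² = 286² = 81796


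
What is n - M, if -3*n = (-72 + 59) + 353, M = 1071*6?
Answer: -19618/3 ≈ -6539.3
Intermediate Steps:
M = 6426
n = -340/3 (n = -((-72 + 59) + 353)/3 = -(-13 + 353)/3 = -⅓*340 = -340/3 ≈ -113.33)
n - M = -340/3 - 1*6426 = -340/3 - 6426 = -19618/3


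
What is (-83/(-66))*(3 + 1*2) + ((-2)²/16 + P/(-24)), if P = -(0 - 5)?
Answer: 557/88 ≈ 6.3295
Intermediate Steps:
P = 5 (P = -1*(-5) = 5)
(-83/(-66))*(3 + 1*2) + ((-2)²/16 + P/(-24)) = (-83/(-66))*(3 + 1*2) + ((-2)²/16 + 5/(-24)) = (-83*(-1/66))*(3 + 2) + (4*(1/16) + 5*(-1/24)) = (83/66)*5 + (¼ - 5/24) = 415/66 + 1/24 = 557/88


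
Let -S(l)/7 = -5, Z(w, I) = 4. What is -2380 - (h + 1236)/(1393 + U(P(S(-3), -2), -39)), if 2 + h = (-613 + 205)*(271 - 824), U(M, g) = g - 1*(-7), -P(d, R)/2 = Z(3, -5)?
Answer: -3466038/1361 ≈ -2546.7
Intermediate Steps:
S(l) = 35 (S(l) = -7*(-5) = 35)
P(d, R) = -8 (P(d, R) = -2*4 = -8)
U(M, g) = 7 + g (U(M, g) = g + 7 = 7 + g)
h = 225622 (h = -2 + (-613 + 205)*(271 - 824) = -2 - 408*(-553) = -2 + 225624 = 225622)
-2380 - (h + 1236)/(1393 + U(P(S(-3), -2), -39)) = -2380 - (225622 + 1236)/(1393 + (7 - 39)) = -2380 - 226858/(1393 - 32) = -2380 - 226858/1361 = -3466038/1361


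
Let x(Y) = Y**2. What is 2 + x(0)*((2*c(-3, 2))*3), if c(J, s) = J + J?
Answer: 2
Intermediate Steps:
c(J, s) = 2*J
2 + x(0)*((2*c(-3, 2))*3) = 2 + 0**2*((2*(2*(-3)))*3) = 2 + 0*((2*(-6))*3) = 2 + 0*(-12*3) = 2 + 0*(-36) = 2 + 0 = 2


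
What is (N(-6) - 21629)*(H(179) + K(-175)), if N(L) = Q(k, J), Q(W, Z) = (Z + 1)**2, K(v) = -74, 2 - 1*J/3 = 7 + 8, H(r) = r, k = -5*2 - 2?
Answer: -2119425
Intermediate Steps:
k = -12 (k = -10 - 2 = -12)
J = -39 (J = 6 - 3*(7 + 8) = 6 - 3*15 = 6 - 45 = -39)
Q(W, Z) = (1 + Z)**2
N(L) = 1444 (N(L) = (1 - 39)**2 = (-38)**2 = 1444)
(N(-6) - 21629)*(H(179) + K(-175)) = (1444 - 21629)*(179 - 74) = -20185*105 = -2119425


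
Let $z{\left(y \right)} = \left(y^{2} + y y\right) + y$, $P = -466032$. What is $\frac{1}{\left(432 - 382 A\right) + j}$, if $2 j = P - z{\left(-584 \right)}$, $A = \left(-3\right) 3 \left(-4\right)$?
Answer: $- \frac{1}{587100} \approx -1.7033 \cdot 10^{-6}$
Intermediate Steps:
$A = 36$ ($A = \left(-9\right) \left(-4\right) = 36$)
$z{\left(y \right)} = y + 2 y^{2}$ ($z{\left(y \right)} = \left(y^{2} + y^{2}\right) + y = 2 y^{2} + y = y + 2 y^{2}$)
$j = -573780$ ($j = \frac{-466032 - - 584 \left(1 + 2 \left(-584\right)\right)}{2} = \frac{-466032 - - 584 \left(1 - 1168\right)}{2} = \frac{-466032 - \left(-584\right) \left(-1167\right)}{2} = \frac{-466032 - 681528}{2} = \frac{1}{2} \left(-1147560\right) = -573780$)
$\frac{1}{\left(432 - 382 A\right) + j} = \frac{1}{\left(432 - 13752\right) - 573780} = \frac{1}{-13320 - 573780} = \frac{1}{-587100} = - \frac{1}{587100}$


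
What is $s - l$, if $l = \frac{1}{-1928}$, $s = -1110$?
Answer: $- \frac{2140079}{1928} \approx -1110.0$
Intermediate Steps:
$l = - \frac{1}{1928} \approx -0.00051867$
$s - l = -1110 - - \frac{1}{1928} = -1110 + \frac{1}{1928} = - \frac{2140079}{1928}$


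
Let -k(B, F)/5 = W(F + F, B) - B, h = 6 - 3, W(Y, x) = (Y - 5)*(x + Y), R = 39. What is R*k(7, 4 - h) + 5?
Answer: 6635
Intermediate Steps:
W(Y, x) = (-5 + Y)*(Y + x)
h = 3
k(B, F) = -20*F**2 + 30*B + 50*F - 10*B*F (k(B, F) = -5*(((F + F)**2 - 5*(F + F) - 5*B + (F + F)*B) - B) = -5*(((2*F)**2 - 10*F - 5*B + (2*F)*B) - B) = -5*((4*F**2 - 10*F - 5*B + 2*B*F) - B) = -5*((-10*F - 5*B + 4*F**2 + 2*B*F) - B) = -5*(-10*F - 6*B + 4*F**2 + 2*B*F) = -20*F**2 + 30*B + 50*F - 10*B*F)
R*k(7, 4 - h) + 5 = 39*(-20*(4 - 1*3)**2 + 30*7 + 50*(4 - 1*3) - 10*7*(4 - 1*3)) + 5 = 39*(-20*(4 - 3)**2 + 210 + 50*(4 - 3) - 10*7*(4 - 3)) + 5 = 39*(-20*1**2 + 210 + 50*1 - 10*7*1) + 5 = 39*(-20*1 + 210 + 50 - 70) + 5 = 39*(-20 + 210 + 50 - 70) + 5 = 39*170 + 5 = 6630 + 5 = 6635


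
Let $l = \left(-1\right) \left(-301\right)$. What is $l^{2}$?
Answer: $90601$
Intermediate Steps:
$l = 301$
$l^{2} = 301^{2} = 90601$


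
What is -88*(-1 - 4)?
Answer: 440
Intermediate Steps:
-88*(-1 - 4) = -88*(-5) = -22*(-20) = 440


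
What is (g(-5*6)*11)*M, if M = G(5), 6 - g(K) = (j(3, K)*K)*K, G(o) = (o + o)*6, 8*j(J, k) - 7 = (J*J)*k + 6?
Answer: 19086210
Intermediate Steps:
j(J, k) = 13/8 + k*J**2/8 (j(J, k) = 7/8 + ((J*J)*k + 6)/8 = 7/8 + (J**2*k + 6)/8 = 7/8 + (k*J**2 + 6)/8 = 7/8 + (6 + k*J**2)/8 = 7/8 + (3/4 + k*J**2/8) = 13/8 + k*J**2/8)
G(o) = 12*o (G(o) = (2*o)*6 = 12*o)
g(K) = 6 - K**2*(13/8 + 9*K/8) (g(K) = 6 - (13/8 + (1/8)*K*3**2)*K*K = 6 - (13/8 + (1/8)*K*9)*K*K = 6 - (13/8 + 9*K/8)*K*K = 6 - K*(13/8 + 9*K/8)*K = 6 - K**2*(13/8 + 9*K/8))
M = 60 (M = 12*5 = 60)
(g(-5*6)*11)*M = ((6 - (-5*6)**2*(13 + 9*(-5*6))/8)*11)*60 = ((6 - 1/8*(-30)**2*(13 + 9*(-30)))*11)*60 = ((6 - 1/8*900*(13 - 270))*11)*60 = ((6 - 1/8*900*(-257))*11)*60 = ((6 + 57825/2)*11)*60 = ((57837/2)*11)*60 = (636207/2)*60 = 19086210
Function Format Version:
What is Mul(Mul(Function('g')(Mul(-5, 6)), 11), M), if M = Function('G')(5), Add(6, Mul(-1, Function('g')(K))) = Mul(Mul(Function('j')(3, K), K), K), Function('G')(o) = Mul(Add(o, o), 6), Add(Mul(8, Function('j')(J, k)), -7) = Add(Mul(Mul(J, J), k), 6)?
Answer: 19086210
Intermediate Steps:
Function('j')(J, k) = Add(Rational(13, 8), Mul(Rational(1, 8), k, Pow(J, 2))) (Function('j')(J, k) = Add(Rational(7, 8), Mul(Rational(1, 8), Add(Mul(Mul(J, J), k), 6))) = Add(Rational(7, 8), Mul(Rational(1, 8), Add(Mul(Pow(J, 2), k), 6))) = Add(Rational(7, 8), Mul(Rational(1, 8), Add(Mul(k, Pow(J, 2)), 6))) = Add(Rational(7, 8), Mul(Rational(1, 8), Add(6, Mul(k, Pow(J, 2))))) = Add(Rational(7, 8), Add(Rational(3, 4), Mul(Rational(1, 8), k, Pow(J, 2)))) = Add(Rational(13, 8), Mul(Rational(1, 8), k, Pow(J, 2))))
Function('G')(o) = Mul(12, o) (Function('G')(o) = Mul(Mul(2, o), 6) = Mul(12, o))
Function('g')(K) = Add(6, Mul(-1, Pow(K, 2), Add(Rational(13, 8), Mul(Rational(9, 8), K)))) (Function('g')(K) = Add(6, Mul(-1, Mul(Mul(Add(Rational(13, 8), Mul(Rational(1, 8), K, Pow(3, 2))), K), K))) = Add(6, Mul(-1, Mul(Mul(Add(Rational(13, 8), Mul(Rational(1, 8), K, 9)), K), K))) = Add(6, Mul(-1, Mul(Mul(Add(Rational(13, 8), Mul(Rational(9, 8), K)), K), K))) = Add(6, Mul(-1, Mul(Mul(K, Add(Rational(13, 8), Mul(Rational(9, 8), K))), K))) = Add(6, Mul(-1, Mul(Pow(K, 2), Add(Rational(13, 8), Mul(Rational(9, 8), K))))) = Add(6, Mul(-1, Pow(K, 2), Add(Rational(13, 8), Mul(Rational(9, 8), K)))))
M = 60 (M = Mul(12, 5) = 60)
Mul(Mul(Function('g')(Mul(-5, 6)), 11), M) = Mul(Mul(Add(6, Mul(Rational(-1, 8), Pow(Mul(-5, 6), 2), Add(13, Mul(9, Mul(-5, 6))))), 11), 60) = Mul(Mul(Add(6, Mul(Rational(-1, 8), Pow(-30, 2), Add(13, Mul(9, -30)))), 11), 60) = Mul(Mul(Add(6, Mul(Rational(-1, 8), 900, Add(13, -270))), 11), 60) = Mul(Mul(Add(6, Mul(Rational(-1, 8), 900, -257)), 11), 60) = Mul(Mul(Add(6, Rational(57825, 2)), 11), 60) = Mul(Mul(Rational(57837, 2), 11), 60) = Mul(Rational(636207, 2), 60) = 19086210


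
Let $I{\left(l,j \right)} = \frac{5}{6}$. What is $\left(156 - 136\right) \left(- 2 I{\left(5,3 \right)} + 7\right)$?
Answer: $\frac{320}{3} \approx 106.67$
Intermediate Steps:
$I{\left(l,j \right)} = \frac{5}{6}$ ($I{\left(l,j \right)} = 5 \cdot \frac{1}{6} = \frac{5}{6}$)
$\left(156 - 136\right) \left(- 2 I{\left(5,3 \right)} + 7\right) = \left(156 - 136\right) \left(\left(-2\right) \frac{5}{6} + 7\right) = 20 \left(- \frac{5}{3} + 7\right) = 20 \cdot \frac{16}{3} = \frac{320}{3}$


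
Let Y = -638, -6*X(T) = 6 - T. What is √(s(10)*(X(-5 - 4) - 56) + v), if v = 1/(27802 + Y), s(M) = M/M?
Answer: 11*I*√89186203/13582 ≈ 7.6485*I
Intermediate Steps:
X(T) = -1 + T/6 (X(T) = -(6 - T)/6 = -1 + T/6)
s(M) = 1
v = 1/27164 (v = 1/(27802 - 638) = 1/27164 ≈ 3.6813e-5)
√(s(10)*(X(-5 - 4) - 56) + v) = √(1*((-1 + (-5 - 4)/6) - 56) + 1/27164) = √(1*((-1 + (⅙)*(-9)) - 56) + 1/27164) = √(1*((-1 - 3/2) - 56) + 1/27164) = √(1*(-5/2 - 56) + 1/27164) = √(1*(-117/2) + 1/27164) = √(-117/2 + 1/27164) = √(-1589093/27164) = 11*I*√89186203/13582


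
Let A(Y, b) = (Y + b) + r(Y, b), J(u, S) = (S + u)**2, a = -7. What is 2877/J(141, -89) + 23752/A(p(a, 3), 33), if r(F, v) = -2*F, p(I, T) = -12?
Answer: 64354873/121680 ≈ 528.89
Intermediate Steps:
A(Y, b) = b - Y (A(Y, b) = (Y + b) - 2*Y = b - Y)
2877/J(141, -89) + 23752/A(p(a, 3), 33) = 2877/((-89 + 141)**2) + 23752/(33 - 1*(-12)) = 2877/(52**2) + 23752/(33 + 12) = 2877/2704 + 23752/45 = 64354873/121680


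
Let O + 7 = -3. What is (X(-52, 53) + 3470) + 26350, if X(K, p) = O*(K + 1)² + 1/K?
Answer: 198119/52 ≈ 3810.0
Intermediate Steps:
O = -10 (O = -7 - 3 = -10)
X(K, p) = 1/K - 10*(1 + K)² (X(K, p) = -10*(K + 1)² + 1/K = -10*(1 + K)² + 1/K = 1/K - 10*(1 + K)²)
(X(-52, 53) + 3470) + 26350 = ((1/(-52) - 10*(1 - 52)²) + 3470) + 26350 = ((-1/52 - 10*(-51)²) + 3470) + 26350 = ((-1/52 - 10*2601) + 3470) + 26350 = ((-1/52 - 26010) + 3470) + 26350 = (-1352521/52 + 3470) + 26350 = -1172081/52 + 26350 = 198119/52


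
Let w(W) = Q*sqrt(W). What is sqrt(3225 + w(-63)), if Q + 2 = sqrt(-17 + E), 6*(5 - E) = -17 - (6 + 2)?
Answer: sqrt(12900 - 2*sqrt(1974) - 24*I*sqrt(7))/2 ≈ 56.593 - 0.14025*I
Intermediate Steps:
E = 55/6 (E = 5 - (-17 - (6 + 2))/6 = 5 - (-17 - 1*8)/6 = 5 - (-17 - 8)/6 = 5 - 1/6*(-25) = 5 + 25/6 = 55/6 ≈ 9.1667)
Q = -2 + I*sqrt(282)/6 (Q = -2 + sqrt(-17 + 55/6) = -2 + sqrt(-47/6) = -2 + I*sqrt(282)/6 ≈ -2.0 + 2.7988*I)
w(W) = sqrt(W)*(-2 + I*sqrt(282)/6) (w(W) = (-2 + I*sqrt(282)/6)*sqrt(W) = sqrt(W)*(-2 + I*sqrt(282)/6))
sqrt(3225 + w(-63)) = sqrt(3225 + sqrt(-63)*(-12 + I*sqrt(282))/6) = sqrt(3225 + (3*I*sqrt(7))*(-12 + I*sqrt(282))/6) = sqrt(3225 + I*sqrt(7)*(-12 + I*sqrt(282))/2)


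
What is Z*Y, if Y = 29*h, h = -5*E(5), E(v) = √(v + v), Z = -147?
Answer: 21315*√10 ≈ 67404.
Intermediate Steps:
E(v) = √2*√v (E(v) = √(2*v) = √2*√v)
h = -5*√10 (h = -5*√2*√5 = -5*√10 ≈ -15.811)
Y = -145*√10 (Y = 29*(-5*√10) = -145*√10 ≈ -458.53)
Z*Y = -(-21315)*√10 = 21315*√10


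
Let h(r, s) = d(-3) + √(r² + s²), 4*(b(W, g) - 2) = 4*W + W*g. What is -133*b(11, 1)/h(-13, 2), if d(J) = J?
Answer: -25137/656 - 8379*√173/656 ≈ -206.32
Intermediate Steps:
b(W, g) = 2 + W + W*g/4 (b(W, g) = 2 + (4*W + W*g)/4 = 2 + (W + W*g/4) = 2 + W + W*g/4)
h(r, s) = -3 + √(r² + s²)
-133*b(11, 1)/h(-13, 2) = -133*(2 + 11 + (¼)*11*1)/(-3 + √((-13)² + 2²)) = -133*(2 + 11 + 11/4)/(-3 + √(169 + 4)) = -8379/(4*(-3 + √173))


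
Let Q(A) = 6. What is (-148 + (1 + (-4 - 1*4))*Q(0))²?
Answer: 36100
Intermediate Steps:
(-148 + (1 + (-4 - 1*4))*Q(0))² = (-148 + (1 + (-4 - 1*4))*6)² = (-148 + (1 + (-4 - 4))*6)² = (-148 + (1 - 8)*6)² = (-148 - 7*6)² = (-148 - 42)² = (-190)² = 36100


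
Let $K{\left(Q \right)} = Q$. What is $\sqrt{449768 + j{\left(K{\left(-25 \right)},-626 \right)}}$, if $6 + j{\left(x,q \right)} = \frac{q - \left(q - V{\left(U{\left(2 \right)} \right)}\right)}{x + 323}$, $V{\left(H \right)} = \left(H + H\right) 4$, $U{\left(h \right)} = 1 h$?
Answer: $\frac{\sqrt{9985167354}}{149} \approx 670.64$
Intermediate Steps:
$U{\left(h \right)} = h$
$V{\left(H \right)} = 8 H$ ($V{\left(H \right)} = 2 H 4 = 8 H$)
$j{\left(x,q \right)} = -6 + \frac{16}{323 + x}$ ($j{\left(x,q \right)} = -6 + \frac{q - \left(-16 + q\right)}{x + 323} = -6 + \frac{q - \left(-16 + q\right)}{323 + x} = -6 + \frac{16}{323 + x}$)
$\sqrt{449768 + j{\left(K{\left(-25 \right)},-626 \right)}} = \sqrt{449768 + \frac{2 \left(-961 - -75\right)}{323 - 25}} = \sqrt{449768 + \frac{2 \left(-961 + 75\right)}{298}} = \sqrt{449768 + 2 \cdot \frac{1}{298} \left(-886\right)} = \sqrt{449768 - \frac{886}{149}} = \sqrt{\frac{67014546}{149}} = \frac{\sqrt{9985167354}}{149}$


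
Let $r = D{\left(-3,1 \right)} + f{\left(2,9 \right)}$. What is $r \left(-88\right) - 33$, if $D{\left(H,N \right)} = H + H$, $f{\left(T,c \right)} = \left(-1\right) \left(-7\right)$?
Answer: $-121$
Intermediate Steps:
$f{\left(T,c \right)} = 7$
$D{\left(H,N \right)} = 2 H$
$r = 1$ ($r = 2 \left(-3\right) + 7 = -6 + 7 = 1$)
$r \left(-88\right) - 33 = 1 \left(-88\right) - 33 = -88 - 33 = -121$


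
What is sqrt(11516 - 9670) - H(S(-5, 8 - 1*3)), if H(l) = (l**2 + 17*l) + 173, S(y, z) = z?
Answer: -283 + sqrt(1846) ≈ -240.03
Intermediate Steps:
H(l) = 173 + l**2 + 17*l
sqrt(11516 - 9670) - H(S(-5, 8 - 1*3)) = sqrt(11516 - 9670) - (173 + (8 - 1*3)**2 + 17*(8 - 1*3)) = sqrt(1846) - (173 + (8 - 3)**2 + 17*(8 - 3)) = sqrt(1846) - (173 + 5**2 + 17*5) = sqrt(1846) - (173 + 25 + 85) = sqrt(1846) - 1*283 = sqrt(1846) - 283 = -283 + sqrt(1846)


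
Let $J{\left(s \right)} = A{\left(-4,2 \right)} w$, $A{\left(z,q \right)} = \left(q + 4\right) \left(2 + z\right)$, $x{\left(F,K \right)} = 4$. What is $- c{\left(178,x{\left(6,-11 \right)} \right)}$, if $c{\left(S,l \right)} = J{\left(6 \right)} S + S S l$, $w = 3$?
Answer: $-120328$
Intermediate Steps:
$A{\left(z,q \right)} = \left(2 + z\right) \left(4 + q\right)$ ($A{\left(z,q \right)} = \left(4 + q\right) \left(2 + z\right) = \left(2 + z\right) \left(4 + q\right)$)
$J{\left(s \right)} = -36$ ($J{\left(s \right)} = \left(8 + 2 \cdot 2 + 4 \left(-4\right) + 2 \left(-4\right)\right) 3 = \left(8 + 4 - 16 - 8\right) 3 = \left(-12\right) 3 = -36$)
$c{\left(S,l \right)} = - 36 S + l S^{2}$ ($c{\left(S,l \right)} = - 36 S + S S l = - 36 S + S^{2} l = - 36 S + l S^{2}$)
$- c{\left(178,x{\left(6,-11 \right)} \right)} = - 178 \left(-36 + 178 \cdot 4\right) = - 178 \left(-36 + 712\right) = - 178 \cdot 676 = \left(-1\right) 120328 = -120328$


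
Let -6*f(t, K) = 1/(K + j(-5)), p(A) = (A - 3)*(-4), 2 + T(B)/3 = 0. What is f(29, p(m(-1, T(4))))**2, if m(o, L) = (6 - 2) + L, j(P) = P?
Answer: 1/8100 ≈ 0.00012346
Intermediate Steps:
T(B) = -6 (T(B) = -6 + 3*0 = -6 + 0 = -6)
m(o, L) = 4 + L
p(A) = 12 - 4*A (p(A) = (-3 + A)*(-4) = 12 - 4*A)
f(t, K) = -1/(6*(-5 + K)) (f(t, K) = -1/(6*(K - 5)) = -1/(6*(-5 + K)))
f(29, p(m(-1, T(4))))**2 = (-1/(-30 + 6*(12 - 4*(4 - 6))))**2 = (-1/(-30 + 6*(12 - 4*(-2))))**2 = (-1/(-30 + 6*(12 + 8)))**2 = (-1/(-30 + 6*20))**2 = (-1/(-30 + 120))**2 = (-1/90)**2 = 1/8100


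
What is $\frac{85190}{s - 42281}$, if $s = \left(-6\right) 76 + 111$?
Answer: $- \frac{42595}{21313} \approx -1.9985$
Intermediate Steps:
$s = -345$ ($s = -456 + 111 = -345$)
$\frac{85190}{s - 42281} = \frac{85190}{-345 - 42281} = \frac{85190}{-42626} = 85190 \left(- \frac{1}{42626}\right) = - \frac{42595}{21313}$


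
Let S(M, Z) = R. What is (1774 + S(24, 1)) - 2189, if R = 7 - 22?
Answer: -430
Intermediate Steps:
R = -15
S(M, Z) = -15
(1774 + S(24, 1)) - 2189 = (1774 - 15) - 2189 = 1759 - 2189 = -430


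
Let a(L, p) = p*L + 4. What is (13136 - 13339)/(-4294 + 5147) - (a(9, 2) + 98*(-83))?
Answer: 6919333/853 ≈ 8111.8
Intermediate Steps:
a(L, p) = 4 + L*p (a(L, p) = L*p + 4 = 4 + L*p)
(13136 - 13339)/(-4294 + 5147) - (a(9, 2) + 98*(-83)) = (13136 - 13339)/(-4294 + 5147) - ((4 + 9*2) + 98*(-83)) = -203/853 - ((4 + 18) - 8134) = -203*1/853 - (22 - 8134) = -203/853 - 1*(-8112) = -203/853 + 8112 = 6919333/853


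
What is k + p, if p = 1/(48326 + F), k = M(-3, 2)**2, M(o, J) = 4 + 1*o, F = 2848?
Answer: 51175/51174 ≈ 1.0000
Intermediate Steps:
M(o, J) = 4 + o
k = 1 (k = (4 - 3)**2 = 1**2 = 1)
p = 1/51174 (p = 1/(48326 + 2848) = 1/51174 ≈ 1.9541e-5)
k + p = 1 + 1/51174 = 51175/51174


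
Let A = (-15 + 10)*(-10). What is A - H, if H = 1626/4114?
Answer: 102037/2057 ≈ 49.605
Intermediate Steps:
H = 813/2057 (H = 1626*(1/4114) = 813/2057 ≈ 0.39524)
A = 50 (A = -5*(-10) = 50)
A - H = 50 - 1*813/2057 = 50 - 813/2057 = 102037/2057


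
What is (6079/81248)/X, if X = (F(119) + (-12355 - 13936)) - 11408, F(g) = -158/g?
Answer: -723401/364506071072 ≈ -1.9846e-6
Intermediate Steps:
X = -4486339/119 (X = (-158/119 + (-12355 - 13936)) - 11408 = (-158*1/119 - 26291) - 11408 = (-158/119 - 26291) - 11408 = -3128787/119 - 11408 = -4486339/119 ≈ -37700.)
(6079/81248)/X = (6079/81248)/(-4486339/119) = (6079*(1/81248))*(-119/4486339) = (6079/81248)*(-119/4486339) = -723401/364506071072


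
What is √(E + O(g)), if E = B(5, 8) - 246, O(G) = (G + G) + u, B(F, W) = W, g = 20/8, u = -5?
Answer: I*√238 ≈ 15.427*I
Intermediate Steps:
g = 5/2 (g = 20*(⅛) = 5/2 ≈ 2.5000)
O(G) = -5 + 2*G (O(G) = (G + G) - 5 = 2*G - 5 = -5 + 2*G)
E = -238 (E = 8 - 246 = -238)
√(E + O(g)) = √(-238 + (-5 + 2*(5/2))) = √(-238 + (-5 + 5)) = √(-238 + 0) = √(-238) = I*√238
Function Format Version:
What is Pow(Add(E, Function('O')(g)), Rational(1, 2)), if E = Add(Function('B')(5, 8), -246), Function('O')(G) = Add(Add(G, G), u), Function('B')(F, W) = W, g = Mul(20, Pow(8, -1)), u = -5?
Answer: Mul(I, Pow(238, Rational(1, 2))) ≈ Mul(15.427, I)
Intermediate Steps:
g = Rational(5, 2) (g = Mul(20, Rational(1, 8)) = Rational(5, 2) ≈ 2.5000)
Function('O')(G) = Add(-5, Mul(2, G)) (Function('O')(G) = Add(Add(G, G), -5) = Add(Mul(2, G), -5) = Add(-5, Mul(2, G)))
E = -238 (E = Add(8, -246) = -238)
Pow(Add(E, Function('O')(g)), Rational(1, 2)) = Pow(Add(-238, Add(-5, Mul(2, Rational(5, 2)))), Rational(1, 2)) = Pow(Add(-238, Add(-5, 5)), Rational(1, 2)) = Pow(Add(-238, 0), Rational(1, 2)) = Pow(-238, Rational(1, 2)) = Mul(I, Pow(238, Rational(1, 2)))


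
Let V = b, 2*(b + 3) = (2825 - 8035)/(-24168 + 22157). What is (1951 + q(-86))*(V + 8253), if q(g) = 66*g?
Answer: -61810247375/2011 ≈ -3.0736e+7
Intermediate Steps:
b = -3428/2011 (b = -3 + ((2825 - 8035)/(-24168 + 22157))/2 = -3 + (-5210/(-2011))/2 = -3 + (-5210*(-1/2011))/2 = -3 + (½)*(5210/2011) = -3 + 2605/2011 = -3428/2011 ≈ -1.7046)
V = -3428/2011 ≈ -1.7046
(1951 + q(-86))*(V + 8253) = (1951 + 66*(-86))*(-3428/2011 + 8253) = (1951 - 5676)*(16593355/2011) = -3725*16593355/2011 = -61810247375/2011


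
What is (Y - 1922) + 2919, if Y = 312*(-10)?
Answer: -2123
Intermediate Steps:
Y = -3120
(Y - 1922) + 2919 = (-3120 - 1922) + 2919 = -5042 + 2919 = -2123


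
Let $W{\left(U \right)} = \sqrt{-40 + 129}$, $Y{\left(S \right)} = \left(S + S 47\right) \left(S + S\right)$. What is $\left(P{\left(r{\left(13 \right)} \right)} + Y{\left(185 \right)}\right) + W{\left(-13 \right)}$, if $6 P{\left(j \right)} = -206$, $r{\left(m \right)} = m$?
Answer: $\frac{9856697}{3} + \sqrt{89} \approx 3.2856 \cdot 10^{6}$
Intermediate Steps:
$P{\left(j \right)} = - \frac{103}{3}$ ($P{\left(j \right)} = \frac{1}{6} \left(-206\right) = - \frac{103}{3}$)
$Y{\left(S \right)} = 96 S^{2}$ ($Y{\left(S \right)} = \left(S + 47 S\right) 2 S = 48 S 2 S = 96 S^{2}$)
$W{\left(U \right)} = \sqrt{89}$
$\left(P{\left(r{\left(13 \right)} \right)} + Y{\left(185 \right)}\right) + W{\left(-13 \right)} = \left(- \frac{103}{3} + 96 \cdot 185^{2}\right) + \sqrt{89} = \left(- \frac{103}{3} + 96 \cdot 34225\right) + \sqrt{89} = \left(- \frac{103}{3} + 3285600\right) + \sqrt{89} = \frac{9856697}{3} + \sqrt{89}$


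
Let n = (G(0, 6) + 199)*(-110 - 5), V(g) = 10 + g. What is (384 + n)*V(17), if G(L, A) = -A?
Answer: -588897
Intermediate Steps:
n = -22195 (n = (-1*6 + 199)*(-110 - 5) = (-6 + 199)*(-115) = 193*(-115) = -22195)
(384 + n)*V(17) = (384 - 22195)*(10 + 17) = -21811*27 = -588897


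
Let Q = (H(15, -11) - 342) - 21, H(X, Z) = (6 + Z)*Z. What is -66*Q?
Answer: 20328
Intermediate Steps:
H(X, Z) = Z*(6 + Z)
Q = -308 (Q = (-11*(6 - 11) - 342) - 21 = (-11*(-5) - 342) - 21 = (55 - 342) - 21 = -287 - 21 = -308)
-66*Q = -66*(-308) = 20328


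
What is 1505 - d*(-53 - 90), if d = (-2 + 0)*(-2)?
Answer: 2077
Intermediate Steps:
d = 4 (d = -2*(-2) = 4)
1505 - d*(-53 - 90) = 1505 - 4*(-53 - 90) = 1505 - 4*(-143) = 1505 - 1*(-572) = 1505 + 572 = 2077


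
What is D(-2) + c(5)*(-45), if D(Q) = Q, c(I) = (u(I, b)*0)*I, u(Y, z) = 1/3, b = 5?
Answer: -2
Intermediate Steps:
u(Y, z) = ⅓
c(I) = 0 (c(I) = ((⅓)*0)*I = 0*I = 0)
D(-2) + c(5)*(-45) = -2 + 0*(-45) = -2 + 0 = -2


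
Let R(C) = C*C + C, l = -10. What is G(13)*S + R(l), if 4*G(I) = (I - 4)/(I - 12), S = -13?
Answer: 243/4 ≈ 60.750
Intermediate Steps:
G(I) = (-4 + I)/(4*(-12 + I)) (G(I) = ((I - 4)/(I - 12))/4 = ((-4 + I)/(-12 + I))/4 = (-4 + I)/(4*(-12 + I)))
R(C) = C + C² (R(C) = C² + C = C + C²)
G(13)*S + R(l) = ((-4 + 13)/(4*(-12 + 13)))*(-13) - 10*(1 - 10) = ((¼)*9/1)*(-13) - 10*(-9) = ((¼)*1*9)*(-13) + 90 = (9/4)*(-13) + 90 = -117/4 + 90 = 243/4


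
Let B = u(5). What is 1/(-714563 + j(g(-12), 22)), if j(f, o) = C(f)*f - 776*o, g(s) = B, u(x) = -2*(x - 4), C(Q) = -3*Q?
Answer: -1/731647 ≈ -1.3668e-6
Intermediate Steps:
u(x) = 8 - 2*x (u(x) = -2*(-4 + x) = 8 - 2*x)
B = -2 (B = 8 - 2*5 = 8 - 10 = -2)
g(s) = -2
j(f, o) = -776*o - 3*f² (j(f, o) = (-3*f)*f - 776*o = -3*f² - 776*o = -776*o - 3*f²)
1/(-714563 + j(g(-12), 22)) = 1/(-714563 + (-776*22 - 3*(-2)²)) = 1/(-714563 + (-17072 - 3*4)) = 1/(-714563 + (-17072 - 12)) = 1/(-714563 - 17084) = 1/(-731647) = -1/731647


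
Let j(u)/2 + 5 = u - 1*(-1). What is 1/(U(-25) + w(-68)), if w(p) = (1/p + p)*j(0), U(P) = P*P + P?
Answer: 17/19450 ≈ 0.00087404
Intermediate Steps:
j(u) = -8 + 2*u (j(u) = -10 + 2*(u - 1*(-1)) = -10 + 2*(u + 1) = -10 + 2*(1 + u) = -10 + (2 + 2*u) = -8 + 2*u)
U(P) = P + P**2 (U(P) = P**2 + P = P + P**2)
w(p) = -8*p - 8/p (w(p) = (1/p + p)*(-8 + 2*0) = (1/p + p)*(-8 + 0) = (p + 1/p)*(-8) = -8*p - 8/p)
1/(U(-25) + w(-68)) = 1/(-25*(1 - 25) + (-8*(-68) - 8/(-68))) = 1/(-25*(-24) + (544 - 8*(-1/68))) = 1/(600 + (544 + 2/17)) = 1/(600 + 9250/17) = 1/(19450/17) = 17/19450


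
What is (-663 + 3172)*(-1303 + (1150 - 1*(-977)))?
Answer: 2067416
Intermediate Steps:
(-663 + 3172)*(-1303 + (1150 - 1*(-977))) = 2509*(-1303 + (1150 + 977)) = 2509*(-1303 + 2127) = 2509*824 = 2067416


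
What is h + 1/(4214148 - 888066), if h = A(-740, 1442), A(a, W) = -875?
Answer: -2910321749/3326082 ≈ -875.00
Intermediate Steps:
h = -875
h + 1/(4214148 - 888066) = -875 + 1/(4214148 - 888066) = -875 + 1/3326082 = -2910321749/3326082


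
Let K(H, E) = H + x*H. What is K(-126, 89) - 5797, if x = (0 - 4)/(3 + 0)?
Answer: -5755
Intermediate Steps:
x = -4/3 ≈ -1.3333
K(H, E) = -H/3 (K(H, E) = H - 4*H/3 = -H/3)
K(-126, 89) - 5797 = -⅓*(-126) - 5797 = 42 - 5797 = -5755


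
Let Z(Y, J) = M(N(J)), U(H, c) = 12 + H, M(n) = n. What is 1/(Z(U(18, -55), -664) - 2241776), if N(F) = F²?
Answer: -1/1800880 ≈ -5.5528e-7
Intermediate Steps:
Z(Y, J) = J²
1/(Z(U(18, -55), -664) - 2241776) = 1/((-664)² - 2241776) = 1/(440896 - 2241776) = 1/(-1800880) = -1/1800880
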